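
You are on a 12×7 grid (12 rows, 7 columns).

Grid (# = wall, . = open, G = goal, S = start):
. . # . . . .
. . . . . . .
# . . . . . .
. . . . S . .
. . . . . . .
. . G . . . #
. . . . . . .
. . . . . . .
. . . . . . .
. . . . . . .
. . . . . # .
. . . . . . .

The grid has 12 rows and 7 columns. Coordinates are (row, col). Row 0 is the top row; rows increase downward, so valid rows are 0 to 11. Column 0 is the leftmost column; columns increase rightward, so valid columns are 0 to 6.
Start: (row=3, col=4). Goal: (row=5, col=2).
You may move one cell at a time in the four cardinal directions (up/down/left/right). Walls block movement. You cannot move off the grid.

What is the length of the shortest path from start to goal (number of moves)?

BFS from (row=3, col=4) until reaching (row=5, col=2):
  Distance 0: (row=3, col=4)
  Distance 1: (row=2, col=4), (row=3, col=3), (row=3, col=5), (row=4, col=4)
  Distance 2: (row=1, col=4), (row=2, col=3), (row=2, col=5), (row=3, col=2), (row=3, col=6), (row=4, col=3), (row=4, col=5), (row=5, col=4)
  Distance 3: (row=0, col=4), (row=1, col=3), (row=1, col=5), (row=2, col=2), (row=2, col=6), (row=3, col=1), (row=4, col=2), (row=4, col=6), (row=5, col=3), (row=5, col=5), (row=6, col=4)
  Distance 4: (row=0, col=3), (row=0, col=5), (row=1, col=2), (row=1, col=6), (row=2, col=1), (row=3, col=0), (row=4, col=1), (row=5, col=2), (row=6, col=3), (row=6, col=5), (row=7, col=4)  <- goal reached here
One shortest path (4 moves): (row=3, col=4) -> (row=3, col=3) -> (row=3, col=2) -> (row=4, col=2) -> (row=5, col=2)

Answer: Shortest path length: 4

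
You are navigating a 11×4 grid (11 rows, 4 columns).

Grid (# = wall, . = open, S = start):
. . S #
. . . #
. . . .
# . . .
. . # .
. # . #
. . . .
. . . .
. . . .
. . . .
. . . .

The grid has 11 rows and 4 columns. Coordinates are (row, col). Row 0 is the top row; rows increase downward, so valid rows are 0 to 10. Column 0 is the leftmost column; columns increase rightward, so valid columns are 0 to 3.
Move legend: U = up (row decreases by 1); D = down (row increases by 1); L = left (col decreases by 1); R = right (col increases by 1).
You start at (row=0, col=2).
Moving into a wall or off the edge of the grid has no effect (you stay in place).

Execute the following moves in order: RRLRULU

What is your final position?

Answer: Final position: (row=0, col=1)

Derivation:
Start: (row=0, col=2)
  R (right): blocked, stay at (row=0, col=2)
  R (right): blocked, stay at (row=0, col=2)
  L (left): (row=0, col=2) -> (row=0, col=1)
  R (right): (row=0, col=1) -> (row=0, col=2)
  U (up): blocked, stay at (row=0, col=2)
  L (left): (row=0, col=2) -> (row=0, col=1)
  U (up): blocked, stay at (row=0, col=1)
Final: (row=0, col=1)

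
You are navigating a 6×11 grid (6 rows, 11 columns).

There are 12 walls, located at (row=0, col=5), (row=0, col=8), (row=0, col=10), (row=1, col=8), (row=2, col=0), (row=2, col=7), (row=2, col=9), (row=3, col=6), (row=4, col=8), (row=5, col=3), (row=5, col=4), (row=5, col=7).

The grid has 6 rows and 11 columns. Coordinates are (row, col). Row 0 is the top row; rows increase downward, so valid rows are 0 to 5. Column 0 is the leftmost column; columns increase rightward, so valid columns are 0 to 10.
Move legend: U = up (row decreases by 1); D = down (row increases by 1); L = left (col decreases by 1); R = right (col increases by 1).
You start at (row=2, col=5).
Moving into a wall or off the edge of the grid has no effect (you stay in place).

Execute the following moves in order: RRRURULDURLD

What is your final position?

Answer: Final position: (row=1, col=6)

Derivation:
Start: (row=2, col=5)
  R (right): (row=2, col=5) -> (row=2, col=6)
  R (right): blocked, stay at (row=2, col=6)
  R (right): blocked, stay at (row=2, col=6)
  U (up): (row=2, col=6) -> (row=1, col=6)
  R (right): (row=1, col=6) -> (row=1, col=7)
  U (up): (row=1, col=7) -> (row=0, col=7)
  L (left): (row=0, col=7) -> (row=0, col=6)
  D (down): (row=0, col=6) -> (row=1, col=6)
  U (up): (row=1, col=6) -> (row=0, col=6)
  R (right): (row=0, col=6) -> (row=0, col=7)
  L (left): (row=0, col=7) -> (row=0, col=6)
  D (down): (row=0, col=6) -> (row=1, col=6)
Final: (row=1, col=6)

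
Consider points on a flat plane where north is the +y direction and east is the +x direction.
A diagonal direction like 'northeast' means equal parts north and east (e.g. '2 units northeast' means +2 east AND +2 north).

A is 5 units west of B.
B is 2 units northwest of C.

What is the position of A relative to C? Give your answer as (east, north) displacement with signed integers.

Place C at the origin (east=0, north=0).
  B is 2 units northwest of C: delta (east=-2, north=+2); B at (east=-2, north=2).
  A is 5 units west of B: delta (east=-5, north=+0); A at (east=-7, north=2).
Therefore A relative to C: (east=-7, north=2).

Answer: A is at (east=-7, north=2) relative to C.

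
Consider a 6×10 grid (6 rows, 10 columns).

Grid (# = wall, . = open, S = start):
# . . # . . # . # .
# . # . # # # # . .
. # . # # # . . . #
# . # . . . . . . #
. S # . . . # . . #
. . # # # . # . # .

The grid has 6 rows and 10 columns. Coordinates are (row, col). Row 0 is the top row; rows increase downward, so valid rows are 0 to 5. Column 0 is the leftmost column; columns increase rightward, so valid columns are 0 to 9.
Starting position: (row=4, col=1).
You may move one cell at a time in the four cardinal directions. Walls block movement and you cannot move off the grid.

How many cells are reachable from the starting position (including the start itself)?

BFS flood-fill from (row=4, col=1):
  Distance 0: (row=4, col=1)
  Distance 1: (row=3, col=1), (row=4, col=0), (row=5, col=1)
  Distance 2: (row=5, col=0)
Total reachable: 5 (grid has 34 open cells total)

Answer: Reachable cells: 5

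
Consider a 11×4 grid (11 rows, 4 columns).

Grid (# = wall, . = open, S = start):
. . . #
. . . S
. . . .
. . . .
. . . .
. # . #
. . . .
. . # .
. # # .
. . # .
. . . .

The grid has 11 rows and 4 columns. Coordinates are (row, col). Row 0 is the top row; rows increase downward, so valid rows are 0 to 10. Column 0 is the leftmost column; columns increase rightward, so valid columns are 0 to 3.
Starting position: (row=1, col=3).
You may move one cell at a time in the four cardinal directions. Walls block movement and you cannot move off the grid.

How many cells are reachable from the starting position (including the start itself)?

BFS flood-fill from (row=1, col=3):
  Distance 0: (row=1, col=3)
  Distance 1: (row=1, col=2), (row=2, col=3)
  Distance 2: (row=0, col=2), (row=1, col=1), (row=2, col=2), (row=3, col=3)
  Distance 3: (row=0, col=1), (row=1, col=0), (row=2, col=1), (row=3, col=2), (row=4, col=3)
  Distance 4: (row=0, col=0), (row=2, col=0), (row=3, col=1), (row=4, col=2)
  Distance 5: (row=3, col=0), (row=4, col=1), (row=5, col=2)
  Distance 6: (row=4, col=0), (row=6, col=2)
  Distance 7: (row=5, col=0), (row=6, col=1), (row=6, col=3)
  Distance 8: (row=6, col=0), (row=7, col=1), (row=7, col=3)
  Distance 9: (row=7, col=0), (row=8, col=3)
  Distance 10: (row=8, col=0), (row=9, col=3)
  Distance 11: (row=9, col=0), (row=10, col=3)
  Distance 12: (row=9, col=1), (row=10, col=0), (row=10, col=2)
  Distance 13: (row=10, col=1)
Total reachable: 37 (grid has 37 open cells total)

Answer: Reachable cells: 37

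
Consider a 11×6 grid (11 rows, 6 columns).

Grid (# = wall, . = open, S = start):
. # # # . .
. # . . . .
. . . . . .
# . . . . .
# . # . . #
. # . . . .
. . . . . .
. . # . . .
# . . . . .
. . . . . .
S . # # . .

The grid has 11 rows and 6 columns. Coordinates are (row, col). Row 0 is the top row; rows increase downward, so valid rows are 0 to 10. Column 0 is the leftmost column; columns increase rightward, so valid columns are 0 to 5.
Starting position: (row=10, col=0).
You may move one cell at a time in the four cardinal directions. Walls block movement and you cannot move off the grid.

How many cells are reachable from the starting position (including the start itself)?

BFS flood-fill from (row=10, col=0):
  Distance 0: (row=10, col=0)
  Distance 1: (row=9, col=0), (row=10, col=1)
  Distance 2: (row=9, col=1)
  Distance 3: (row=8, col=1), (row=9, col=2)
  Distance 4: (row=7, col=1), (row=8, col=2), (row=9, col=3)
  Distance 5: (row=6, col=1), (row=7, col=0), (row=8, col=3), (row=9, col=4)
  Distance 6: (row=6, col=0), (row=6, col=2), (row=7, col=3), (row=8, col=4), (row=9, col=5), (row=10, col=4)
  Distance 7: (row=5, col=0), (row=5, col=2), (row=6, col=3), (row=7, col=4), (row=8, col=5), (row=10, col=5)
  Distance 8: (row=5, col=3), (row=6, col=4), (row=7, col=5)
  Distance 9: (row=4, col=3), (row=5, col=4), (row=6, col=5)
  Distance 10: (row=3, col=3), (row=4, col=4), (row=5, col=5)
  Distance 11: (row=2, col=3), (row=3, col=2), (row=3, col=4)
  Distance 12: (row=1, col=3), (row=2, col=2), (row=2, col=4), (row=3, col=1), (row=3, col=5)
  Distance 13: (row=1, col=2), (row=1, col=4), (row=2, col=1), (row=2, col=5), (row=4, col=1)
  Distance 14: (row=0, col=4), (row=1, col=5), (row=2, col=0)
  Distance 15: (row=0, col=5), (row=1, col=0)
  Distance 16: (row=0, col=0)
Total reachable: 53 (grid has 53 open cells total)

Answer: Reachable cells: 53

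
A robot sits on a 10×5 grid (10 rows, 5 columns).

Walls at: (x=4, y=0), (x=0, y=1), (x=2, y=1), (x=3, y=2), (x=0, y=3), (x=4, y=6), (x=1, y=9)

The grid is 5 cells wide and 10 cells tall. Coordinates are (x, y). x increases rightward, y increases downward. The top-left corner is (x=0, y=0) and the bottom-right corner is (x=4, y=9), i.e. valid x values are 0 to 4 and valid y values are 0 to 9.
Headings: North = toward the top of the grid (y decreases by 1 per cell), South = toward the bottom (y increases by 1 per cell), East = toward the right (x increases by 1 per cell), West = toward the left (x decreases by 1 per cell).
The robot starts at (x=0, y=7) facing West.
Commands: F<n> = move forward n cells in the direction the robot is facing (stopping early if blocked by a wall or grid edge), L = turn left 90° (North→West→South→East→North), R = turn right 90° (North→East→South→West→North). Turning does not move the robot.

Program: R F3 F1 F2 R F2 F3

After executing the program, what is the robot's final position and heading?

Answer: Final position: (x=4, y=4), facing East

Derivation:
Start: (x=0, y=7), facing West
  R: turn right, now facing North
  F3: move forward 3, now at (x=0, y=4)
  F1: move forward 0/1 (blocked), now at (x=0, y=4)
  F2: move forward 0/2 (blocked), now at (x=0, y=4)
  R: turn right, now facing East
  F2: move forward 2, now at (x=2, y=4)
  F3: move forward 2/3 (blocked), now at (x=4, y=4)
Final: (x=4, y=4), facing East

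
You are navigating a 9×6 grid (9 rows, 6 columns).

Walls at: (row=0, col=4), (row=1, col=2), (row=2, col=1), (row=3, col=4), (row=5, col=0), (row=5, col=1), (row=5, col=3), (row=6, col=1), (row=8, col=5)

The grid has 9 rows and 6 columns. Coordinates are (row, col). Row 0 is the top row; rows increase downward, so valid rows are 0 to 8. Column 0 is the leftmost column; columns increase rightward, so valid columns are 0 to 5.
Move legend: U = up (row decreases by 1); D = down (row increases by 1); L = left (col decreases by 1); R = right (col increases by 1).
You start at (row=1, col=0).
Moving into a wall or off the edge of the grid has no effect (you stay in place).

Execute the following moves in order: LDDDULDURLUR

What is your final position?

Answer: Final position: (row=2, col=0)

Derivation:
Start: (row=1, col=0)
  L (left): blocked, stay at (row=1, col=0)
  D (down): (row=1, col=0) -> (row=2, col=0)
  D (down): (row=2, col=0) -> (row=3, col=0)
  D (down): (row=3, col=0) -> (row=4, col=0)
  U (up): (row=4, col=0) -> (row=3, col=0)
  L (left): blocked, stay at (row=3, col=0)
  D (down): (row=3, col=0) -> (row=4, col=0)
  U (up): (row=4, col=0) -> (row=3, col=0)
  R (right): (row=3, col=0) -> (row=3, col=1)
  L (left): (row=3, col=1) -> (row=3, col=0)
  U (up): (row=3, col=0) -> (row=2, col=0)
  R (right): blocked, stay at (row=2, col=0)
Final: (row=2, col=0)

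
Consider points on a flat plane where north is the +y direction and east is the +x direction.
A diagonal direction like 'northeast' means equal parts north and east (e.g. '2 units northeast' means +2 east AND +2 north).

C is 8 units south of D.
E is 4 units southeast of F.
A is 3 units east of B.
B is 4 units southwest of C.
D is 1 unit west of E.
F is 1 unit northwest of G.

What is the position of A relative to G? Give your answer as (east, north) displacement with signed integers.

Place G at the origin (east=0, north=0).
  F is 1 unit northwest of G: delta (east=-1, north=+1); F at (east=-1, north=1).
  E is 4 units southeast of F: delta (east=+4, north=-4); E at (east=3, north=-3).
  D is 1 unit west of E: delta (east=-1, north=+0); D at (east=2, north=-3).
  C is 8 units south of D: delta (east=+0, north=-8); C at (east=2, north=-11).
  B is 4 units southwest of C: delta (east=-4, north=-4); B at (east=-2, north=-15).
  A is 3 units east of B: delta (east=+3, north=+0); A at (east=1, north=-15).
Therefore A relative to G: (east=1, north=-15).

Answer: A is at (east=1, north=-15) relative to G.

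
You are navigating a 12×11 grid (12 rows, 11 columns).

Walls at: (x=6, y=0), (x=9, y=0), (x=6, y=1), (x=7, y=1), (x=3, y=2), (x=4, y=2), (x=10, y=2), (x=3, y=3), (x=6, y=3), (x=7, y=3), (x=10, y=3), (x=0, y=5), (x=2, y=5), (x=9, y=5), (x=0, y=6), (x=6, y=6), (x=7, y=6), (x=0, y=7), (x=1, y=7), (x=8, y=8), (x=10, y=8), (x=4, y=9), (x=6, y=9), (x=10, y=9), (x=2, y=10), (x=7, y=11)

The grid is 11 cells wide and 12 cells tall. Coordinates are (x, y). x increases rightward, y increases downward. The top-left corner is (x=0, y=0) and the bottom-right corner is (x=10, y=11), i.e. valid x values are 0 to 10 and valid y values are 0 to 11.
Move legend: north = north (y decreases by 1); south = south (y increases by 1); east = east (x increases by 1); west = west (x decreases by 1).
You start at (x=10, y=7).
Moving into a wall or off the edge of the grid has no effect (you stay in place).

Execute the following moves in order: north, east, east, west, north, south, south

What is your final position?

Start: (x=10, y=7)
  north (north): (x=10, y=7) -> (x=10, y=6)
  east (east): blocked, stay at (x=10, y=6)
  east (east): blocked, stay at (x=10, y=6)
  west (west): (x=10, y=6) -> (x=9, y=6)
  north (north): blocked, stay at (x=9, y=6)
  south (south): (x=9, y=6) -> (x=9, y=7)
  south (south): (x=9, y=7) -> (x=9, y=8)
Final: (x=9, y=8)

Answer: Final position: (x=9, y=8)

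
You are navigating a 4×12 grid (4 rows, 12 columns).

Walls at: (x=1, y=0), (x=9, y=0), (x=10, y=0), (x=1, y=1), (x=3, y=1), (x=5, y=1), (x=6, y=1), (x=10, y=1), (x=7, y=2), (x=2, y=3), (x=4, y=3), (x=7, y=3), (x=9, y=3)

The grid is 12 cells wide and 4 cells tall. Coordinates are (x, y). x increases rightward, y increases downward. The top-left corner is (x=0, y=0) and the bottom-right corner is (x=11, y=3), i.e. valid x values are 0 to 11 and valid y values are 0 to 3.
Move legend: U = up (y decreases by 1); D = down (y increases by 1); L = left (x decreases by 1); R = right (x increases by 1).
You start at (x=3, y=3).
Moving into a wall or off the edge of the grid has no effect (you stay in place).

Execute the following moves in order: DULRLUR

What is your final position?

Start: (x=3, y=3)
  D (down): blocked, stay at (x=3, y=3)
  U (up): (x=3, y=3) -> (x=3, y=2)
  L (left): (x=3, y=2) -> (x=2, y=2)
  R (right): (x=2, y=2) -> (x=3, y=2)
  L (left): (x=3, y=2) -> (x=2, y=2)
  U (up): (x=2, y=2) -> (x=2, y=1)
  R (right): blocked, stay at (x=2, y=1)
Final: (x=2, y=1)

Answer: Final position: (x=2, y=1)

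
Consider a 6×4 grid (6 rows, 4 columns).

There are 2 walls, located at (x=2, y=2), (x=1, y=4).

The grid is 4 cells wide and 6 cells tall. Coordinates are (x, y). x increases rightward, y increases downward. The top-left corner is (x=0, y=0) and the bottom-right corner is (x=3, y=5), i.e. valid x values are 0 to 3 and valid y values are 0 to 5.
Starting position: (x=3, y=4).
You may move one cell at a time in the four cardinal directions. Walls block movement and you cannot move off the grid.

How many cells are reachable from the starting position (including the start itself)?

BFS flood-fill from (x=3, y=4):
  Distance 0: (x=3, y=4)
  Distance 1: (x=3, y=3), (x=2, y=4), (x=3, y=5)
  Distance 2: (x=3, y=2), (x=2, y=3), (x=2, y=5)
  Distance 3: (x=3, y=1), (x=1, y=3), (x=1, y=5)
  Distance 4: (x=3, y=0), (x=2, y=1), (x=1, y=2), (x=0, y=3), (x=0, y=5)
  Distance 5: (x=2, y=0), (x=1, y=1), (x=0, y=2), (x=0, y=4)
  Distance 6: (x=1, y=0), (x=0, y=1)
  Distance 7: (x=0, y=0)
Total reachable: 22 (grid has 22 open cells total)

Answer: Reachable cells: 22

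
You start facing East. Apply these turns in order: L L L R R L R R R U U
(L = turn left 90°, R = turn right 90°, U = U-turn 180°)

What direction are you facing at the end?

Answer: Final heading: South

Derivation:
Start: East
  L (left (90° counter-clockwise)) -> North
  L (left (90° counter-clockwise)) -> West
  L (left (90° counter-clockwise)) -> South
  R (right (90° clockwise)) -> West
  R (right (90° clockwise)) -> North
  L (left (90° counter-clockwise)) -> West
  R (right (90° clockwise)) -> North
  R (right (90° clockwise)) -> East
  R (right (90° clockwise)) -> South
  U (U-turn (180°)) -> North
  U (U-turn (180°)) -> South
Final: South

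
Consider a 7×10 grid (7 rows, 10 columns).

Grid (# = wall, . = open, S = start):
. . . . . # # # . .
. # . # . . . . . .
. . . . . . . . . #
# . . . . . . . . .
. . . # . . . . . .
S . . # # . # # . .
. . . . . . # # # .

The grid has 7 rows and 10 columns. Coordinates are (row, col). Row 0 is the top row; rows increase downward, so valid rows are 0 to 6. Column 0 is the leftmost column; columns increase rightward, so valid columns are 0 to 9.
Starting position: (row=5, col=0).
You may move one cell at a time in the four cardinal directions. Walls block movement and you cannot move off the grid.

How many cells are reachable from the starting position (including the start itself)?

Answer: Reachable cells: 55

Derivation:
BFS flood-fill from (row=5, col=0):
  Distance 0: (row=5, col=0)
  Distance 1: (row=4, col=0), (row=5, col=1), (row=6, col=0)
  Distance 2: (row=4, col=1), (row=5, col=2), (row=6, col=1)
  Distance 3: (row=3, col=1), (row=4, col=2), (row=6, col=2)
  Distance 4: (row=2, col=1), (row=3, col=2), (row=6, col=3)
  Distance 5: (row=2, col=0), (row=2, col=2), (row=3, col=3), (row=6, col=4)
  Distance 6: (row=1, col=0), (row=1, col=2), (row=2, col=3), (row=3, col=4), (row=6, col=5)
  Distance 7: (row=0, col=0), (row=0, col=2), (row=2, col=4), (row=3, col=5), (row=4, col=4), (row=5, col=5)
  Distance 8: (row=0, col=1), (row=0, col=3), (row=1, col=4), (row=2, col=5), (row=3, col=6), (row=4, col=5)
  Distance 9: (row=0, col=4), (row=1, col=5), (row=2, col=6), (row=3, col=7), (row=4, col=6)
  Distance 10: (row=1, col=6), (row=2, col=7), (row=3, col=8), (row=4, col=7)
  Distance 11: (row=1, col=7), (row=2, col=8), (row=3, col=9), (row=4, col=8)
  Distance 12: (row=1, col=8), (row=4, col=9), (row=5, col=8)
  Distance 13: (row=0, col=8), (row=1, col=9), (row=5, col=9)
  Distance 14: (row=0, col=9), (row=6, col=9)
Total reachable: 55 (grid has 55 open cells total)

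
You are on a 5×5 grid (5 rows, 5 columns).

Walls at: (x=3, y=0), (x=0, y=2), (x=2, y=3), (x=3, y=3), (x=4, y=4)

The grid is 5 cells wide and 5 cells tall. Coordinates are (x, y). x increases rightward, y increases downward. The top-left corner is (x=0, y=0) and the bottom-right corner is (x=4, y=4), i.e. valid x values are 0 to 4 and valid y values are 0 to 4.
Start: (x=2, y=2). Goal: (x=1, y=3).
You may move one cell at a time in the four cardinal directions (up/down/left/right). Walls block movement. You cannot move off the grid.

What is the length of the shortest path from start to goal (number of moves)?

Answer: Shortest path length: 2

Derivation:
BFS from (x=2, y=2) until reaching (x=1, y=3):
  Distance 0: (x=2, y=2)
  Distance 1: (x=2, y=1), (x=1, y=2), (x=3, y=2)
  Distance 2: (x=2, y=0), (x=1, y=1), (x=3, y=1), (x=4, y=2), (x=1, y=3)  <- goal reached here
One shortest path (2 moves): (x=2, y=2) -> (x=1, y=2) -> (x=1, y=3)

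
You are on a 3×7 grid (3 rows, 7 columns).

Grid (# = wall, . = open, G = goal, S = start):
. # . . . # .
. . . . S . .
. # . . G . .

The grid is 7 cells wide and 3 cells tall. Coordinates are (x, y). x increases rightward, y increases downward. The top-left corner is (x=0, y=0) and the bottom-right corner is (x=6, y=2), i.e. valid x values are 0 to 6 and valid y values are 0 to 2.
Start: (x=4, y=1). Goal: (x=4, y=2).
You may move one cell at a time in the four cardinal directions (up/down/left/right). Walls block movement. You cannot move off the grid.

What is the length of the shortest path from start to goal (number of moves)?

BFS from (x=4, y=1) until reaching (x=4, y=2):
  Distance 0: (x=4, y=1)
  Distance 1: (x=4, y=0), (x=3, y=1), (x=5, y=1), (x=4, y=2)  <- goal reached here
One shortest path (1 moves): (x=4, y=1) -> (x=4, y=2)

Answer: Shortest path length: 1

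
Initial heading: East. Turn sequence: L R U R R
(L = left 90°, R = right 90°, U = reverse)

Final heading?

Start: East
  L (left (90° counter-clockwise)) -> North
  R (right (90° clockwise)) -> East
  U (U-turn (180°)) -> West
  R (right (90° clockwise)) -> North
  R (right (90° clockwise)) -> East
Final: East

Answer: Final heading: East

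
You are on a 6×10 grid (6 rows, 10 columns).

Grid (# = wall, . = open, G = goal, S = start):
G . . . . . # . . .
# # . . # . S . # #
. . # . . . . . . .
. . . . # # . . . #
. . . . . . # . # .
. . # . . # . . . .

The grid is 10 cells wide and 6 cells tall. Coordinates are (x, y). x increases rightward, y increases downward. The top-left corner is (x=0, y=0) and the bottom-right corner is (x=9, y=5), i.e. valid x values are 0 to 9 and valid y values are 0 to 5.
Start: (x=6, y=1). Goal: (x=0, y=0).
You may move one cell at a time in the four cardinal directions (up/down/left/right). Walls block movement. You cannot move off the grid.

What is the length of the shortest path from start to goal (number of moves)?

Answer: Shortest path length: 7

Derivation:
BFS from (x=6, y=1) until reaching (x=0, y=0):
  Distance 0: (x=6, y=1)
  Distance 1: (x=5, y=1), (x=7, y=1), (x=6, y=2)
  Distance 2: (x=5, y=0), (x=7, y=0), (x=5, y=2), (x=7, y=2), (x=6, y=3)
  Distance 3: (x=4, y=0), (x=8, y=0), (x=4, y=2), (x=8, y=2), (x=7, y=3)
  Distance 4: (x=3, y=0), (x=9, y=0), (x=3, y=2), (x=9, y=2), (x=8, y=3), (x=7, y=4)
  Distance 5: (x=2, y=0), (x=3, y=1), (x=3, y=3), (x=7, y=5)
  Distance 6: (x=1, y=0), (x=2, y=1), (x=2, y=3), (x=3, y=4), (x=6, y=5), (x=8, y=5)
  Distance 7: (x=0, y=0), (x=1, y=3), (x=2, y=4), (x=4, y=4), (x=3, y=5), (x=9, y=5)  <- goal reached here
One shortest path (7 moves): (x=6, y=1) -> (x=5, y=1) -> (x=5, y=0) -> (x=4, y=0) -> (x=3, y=0) -> (x=2, y=0) -> (x=1, y=0) -> (x=0, y=0)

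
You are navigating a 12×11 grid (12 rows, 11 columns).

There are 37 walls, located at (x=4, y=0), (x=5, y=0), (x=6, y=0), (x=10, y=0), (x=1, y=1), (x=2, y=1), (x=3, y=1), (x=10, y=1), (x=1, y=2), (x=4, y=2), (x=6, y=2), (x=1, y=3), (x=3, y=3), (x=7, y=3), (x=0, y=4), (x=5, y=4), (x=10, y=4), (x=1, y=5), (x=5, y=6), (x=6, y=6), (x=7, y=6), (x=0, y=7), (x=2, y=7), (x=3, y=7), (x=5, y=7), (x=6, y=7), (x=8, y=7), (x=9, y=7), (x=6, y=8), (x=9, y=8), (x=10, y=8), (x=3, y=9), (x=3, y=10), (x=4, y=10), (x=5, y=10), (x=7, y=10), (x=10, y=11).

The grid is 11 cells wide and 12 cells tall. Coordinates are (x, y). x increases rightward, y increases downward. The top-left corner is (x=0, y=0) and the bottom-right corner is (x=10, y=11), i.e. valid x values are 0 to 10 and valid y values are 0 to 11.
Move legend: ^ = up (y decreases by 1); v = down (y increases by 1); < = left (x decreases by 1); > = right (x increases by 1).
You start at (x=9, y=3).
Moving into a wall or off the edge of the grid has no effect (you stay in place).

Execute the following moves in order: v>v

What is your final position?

Start: (x=9, y=3)
  v (down): (x=9, y=3) -> (x=9, y=4)
  > (right): blocked, stay at (x=9, y=4)
  v (down): (x=9, y=4) -> (x=9, y=5)
Final: (x=9, y=5)

Answer: Final position: (x=9, y=5)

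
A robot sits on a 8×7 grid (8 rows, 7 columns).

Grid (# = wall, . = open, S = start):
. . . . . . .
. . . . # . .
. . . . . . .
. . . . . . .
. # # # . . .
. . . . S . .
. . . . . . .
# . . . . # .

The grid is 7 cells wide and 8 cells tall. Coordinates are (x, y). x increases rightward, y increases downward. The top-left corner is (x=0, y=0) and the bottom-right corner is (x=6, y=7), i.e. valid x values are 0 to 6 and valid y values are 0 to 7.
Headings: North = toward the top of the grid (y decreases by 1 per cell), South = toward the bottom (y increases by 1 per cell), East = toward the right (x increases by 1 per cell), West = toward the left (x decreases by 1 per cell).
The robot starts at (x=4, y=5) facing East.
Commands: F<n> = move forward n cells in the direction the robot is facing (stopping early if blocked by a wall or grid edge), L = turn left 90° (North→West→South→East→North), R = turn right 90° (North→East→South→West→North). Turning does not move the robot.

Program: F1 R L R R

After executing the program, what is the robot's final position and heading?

Start: (x=4, y=5), facing East
  F1: move forward 1, now at (x=5, y=5)
  R: turn right, now facing South
  L: turn left, now facing East
  R: turn right, now facing South
  R: turn right, now facing West
Final: (x=5, y=5), facing West

Answer: Final position: (x=5, y=5), facing West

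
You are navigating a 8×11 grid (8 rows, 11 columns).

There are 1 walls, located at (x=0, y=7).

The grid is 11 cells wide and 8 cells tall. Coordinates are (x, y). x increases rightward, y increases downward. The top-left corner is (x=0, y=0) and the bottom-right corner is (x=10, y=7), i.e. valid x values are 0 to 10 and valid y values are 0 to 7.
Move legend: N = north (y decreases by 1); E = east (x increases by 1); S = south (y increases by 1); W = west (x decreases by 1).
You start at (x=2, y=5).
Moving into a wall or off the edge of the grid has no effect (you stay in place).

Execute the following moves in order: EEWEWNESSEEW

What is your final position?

Start: (x=2, y=5)
  E (east): (x=2, y=5) -> (x=3, y=5)
  E (east): (x=3, y=5) -> (x=4, y=5)
  W (west): (x=4, y=5) -> (x=3, y=5)
  E (east): (x=3, y=5) -> (x=4, y=5)
  W (west): (x=4, y=5) -> (x=3, y=5)
  N (north): (x=3, y=5) -> (x=3, y=4)
  E (east): (x=3, y=4) -> (x=4, y=4)
  S (south): (x=4, y=4) -> (x=4, y=5)
  S (south): (x=4, y=5) -> (x=4, y=6)
  E (east): (x=4, y=6) -> (x=5, y=6)
  E (east): (x=5, y=6) -> (x=6, y=6)
  W (west): (x=6, y=6) -> (x=5, y=6)
Final: (x=5, y=6)

Answer: Final position: (x=5, y=6)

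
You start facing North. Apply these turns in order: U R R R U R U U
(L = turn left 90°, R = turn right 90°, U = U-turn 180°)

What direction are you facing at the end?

Start: North
  U (U-turn (180°)) -> South
  R (right (90° clockwise)) -> West
  R (right (90° clockwise)) -> North
  R (right (90° clockwise)) -> East
  U (U-turn (180°)) -> West
  R (right (90° clockwise)) -> North
  U (U-turn (180°)) -> South
  U (U-turn (180°)) -> North
Final: North

Answer: Final heading: North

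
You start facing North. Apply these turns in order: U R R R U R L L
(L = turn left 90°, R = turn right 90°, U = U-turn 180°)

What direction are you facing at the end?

Answer: Final heading: South

Derivation:
Start: North
  U (U-turn (180°)) -> South
  R (right (90° clockwise)) -> West
  R (right (90° clockwise)) -> North
  R (right (90° clockwise)) -> East
  U (U-turn (180°)) -> West
  R (right (90° clockwise)) -> North
  L (left (90° counter-clockwise)) -> West
  L (left (90° counter-clockwise)) -> South
Final: South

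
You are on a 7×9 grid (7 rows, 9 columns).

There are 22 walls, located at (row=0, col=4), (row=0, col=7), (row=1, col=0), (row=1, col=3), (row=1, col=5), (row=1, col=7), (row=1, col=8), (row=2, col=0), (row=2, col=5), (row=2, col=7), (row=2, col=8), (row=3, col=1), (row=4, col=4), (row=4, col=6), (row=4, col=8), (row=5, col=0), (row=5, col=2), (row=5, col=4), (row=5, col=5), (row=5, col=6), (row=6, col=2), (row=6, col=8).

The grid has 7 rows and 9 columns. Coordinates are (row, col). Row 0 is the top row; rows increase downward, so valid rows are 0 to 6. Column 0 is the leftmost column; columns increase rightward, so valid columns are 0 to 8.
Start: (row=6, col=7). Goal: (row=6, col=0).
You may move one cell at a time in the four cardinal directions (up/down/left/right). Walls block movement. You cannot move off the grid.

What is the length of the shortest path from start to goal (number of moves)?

Answer: Shortest path length: 11

Derivation:
BFS from (row=6, col=7) until reaching (row=6, col=0):
  Distance 0: (row=6, col=7)
  Distance 1: (row=5, col=7), (row=6, col=6)
  Distance 2: (row=4, col=7), (row=5, col=8), (row=6, col=5)
  Distance 3: (row=3, col=7), (row=6, col=4)
  Distance 4: (row=3, col=6), (row=3, col=8), (row=6, col=3)
  Distance 5: (row=2, col=6), (row=3, col=5), (row=5, col=3)
  Distance 6: (row=1, col=6), (row=3, col=4), (row=4, col=3), (row=4, col=5)
  Distance 7: (row=0, col=6), (row=2, col=4), (row=3, col=3), (row=4, col=2)
  Distance 8: (row=0, col=5), (row=1, col=4), (row=2, col=3), (row=3, col=2), (row=4, col=1)
  Distance 9: (row=2, col=2), (row=4, col=0), (row=5, col=1)
  Distance 10: (row=1, col=2), (row=2, col=1), (row=3, col=0), (row=6, col=1)
  Distance 11: (row=0, col=2), (row=1, col=1), (row=6, col=0)  <- goal reached here
One shortest path (11 moves): (row=6, col=7) -> (row=6, col=6) -> (row=6, col=5) -> (row=6, col=4) -> (row=6, col=3) -> (row=5, col=3) -> (row=4, col=3) -> (row=4, col=2) -> (row=4, col=1) -> (row=5, col=1) -> (row=6, col=1) -> (row=6, col=0)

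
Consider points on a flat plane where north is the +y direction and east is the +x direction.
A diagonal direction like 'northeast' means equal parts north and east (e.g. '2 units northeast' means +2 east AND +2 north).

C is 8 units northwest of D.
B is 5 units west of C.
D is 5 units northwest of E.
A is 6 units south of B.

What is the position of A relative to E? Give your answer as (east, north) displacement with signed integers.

Place E at the origin (east=0, north=0).
  D is 5 units northwest of E: delta (east=-5, north=+5); D at (east=-5, north=5).
  C is 8 units northwest of D: delta (east=-8, north=+8); C at (east=-13, north=13).
  B is 5 units west of C: delta (east=-5, north=+0); B at (east=-18, north=13).
  A is 6 units south of B: delta (east=+0, north=-6); A at (east=-18, north=7).
Therefore A relative to E: (east=-18, north=7).

Answer: A is at (east=-18, north=7) relative to E.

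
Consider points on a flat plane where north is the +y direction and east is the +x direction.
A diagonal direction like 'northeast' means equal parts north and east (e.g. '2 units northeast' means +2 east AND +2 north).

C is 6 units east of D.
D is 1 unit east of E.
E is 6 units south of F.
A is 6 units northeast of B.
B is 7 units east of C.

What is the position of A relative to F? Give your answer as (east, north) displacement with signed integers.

Place F at the origin (east=0, north=0).
  E is 6 units south of F: delta (east=+0, north=-6); E at (east=0, north=-6).
  D is 1 unit east of E: delta (east=+1, north=+0); D at (east=1, north=-6).
  C is 6 units east of D: delta (east=+6, north=+0); C at (east=7, north=-6).
  B is 7 units east of C: delta (east=+7, north=+0); B at (east=14, north=-6).
  A is 6 units northeast of B: delta (east=+6, north=+6); A at (east=20, north=0).
Therefore A relative to F: (east=20, north=0).

Answer: A is at (east=20, north=0) relative to F.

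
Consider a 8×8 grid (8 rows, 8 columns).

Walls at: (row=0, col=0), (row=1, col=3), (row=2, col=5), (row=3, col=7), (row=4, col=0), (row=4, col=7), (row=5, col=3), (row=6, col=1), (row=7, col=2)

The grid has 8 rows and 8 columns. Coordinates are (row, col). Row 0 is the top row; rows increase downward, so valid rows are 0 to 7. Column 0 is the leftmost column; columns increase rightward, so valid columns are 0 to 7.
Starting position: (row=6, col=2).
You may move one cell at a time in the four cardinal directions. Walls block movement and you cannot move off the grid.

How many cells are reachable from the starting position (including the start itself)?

Answer: Reachable cells: 55

Derivation:
BFS flood-fill from (row=6, col=2):
  Distance 0: (row=6, col=2)
  Distance 1: (row=5, col=2), (row=6, col=3)
  Distance 2: (row=4, col=2), (row=5, col=1), (row=6, col=4), (row=7, col=3)
  Distance 3: (row=3, col=2), (row=4, col=1), (row=4, col=3), (row=5, col=0), (row=5, col=4), (row=6, col=5), (row=7, col=4)
  Distance 4: (row=2, col=2), (row=3, col=1), (row=3, col=3), (row=4, col=4), (row=5, col=5), (row=6, col=0), (row=6, col=6), (row=7, col=5)
  Distance 5: (row=1, col=2), (row=2, col=1), (row=2, col=3), (row=3, col=0), (row=3, col=4), (row=4, col=5), (row=5, col=6), (row=6, col=7), (row=7, col=0), (row=7, col=6)
  Distance 6: (row=0, col=2), (row=1, col=1), (row=2, col=0), (row=2, col=4), (row=3, col=5), (row=4, col=6), (row=5, col=7), (row=7, col=1), (row=7, col=7)
  Distance 7: (row=0, col=1), (row=0, col=3), (row=1, col=0), (row=1, col=4), (row=3, col=6)
  Distance 8: (row=0, col=4), (row=1, col=5), (row=2, col=6)
  Distance 9: (row=0, col=5), (row=1, col=6), (row=2, col=7)
  Distance 10: (row=0, col=6), (row=1, col=7)
  Distance 11: (row=0, col=7)
Total reachable: 55 (grid has 55 open cells total)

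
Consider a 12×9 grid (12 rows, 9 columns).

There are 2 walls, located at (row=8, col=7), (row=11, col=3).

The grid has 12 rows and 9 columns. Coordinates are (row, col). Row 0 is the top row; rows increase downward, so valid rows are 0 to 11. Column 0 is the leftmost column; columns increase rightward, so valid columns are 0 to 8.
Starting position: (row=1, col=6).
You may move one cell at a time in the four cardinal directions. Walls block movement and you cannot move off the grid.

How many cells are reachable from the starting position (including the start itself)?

Answer: Reachable cells: 106

Derivation:
BFS flood-fill from (row=1, col=6):
  Distance 0: (row=1, col=6)
  Distance 1: (row=0, col=6), (row=1, col=5), (row=1, col=7), (row=2, col=6)
  Distance 2: (row=0, col=5), (row=0, col=7), (row=1, col=4), (row=1, col=8), (row=2, col=5), (row=2, col=7), (row=3, col=6)
  Distance 3: (row=0, col=4), (row=0, col=8), (row=1, col=3), (row=2, col=4), (row=2, col=8), (row=3, col=5), (row=3, col=7), (row=4, col=6)
  Distance 4: (row=0, col=3), (row=1, col=2), (row=2, col=3), (row=3, col=4), (row=3, col=8), (row=4, col=5), (row=4, col=7), (row=5, col=6)
  Distance 5: (row=0, col=2), (row=1, col=1), (row=2, col=2), (row=3, col=3), (row=4, col=4), (row=4, col=8), (row=5, col=5), (row=5, col=7), (row=6, col=6)
  Distance 6: (row=0, col=1), (row=1, col=0), (row=2, col=1), (row=3, col=2), (row=4, col=3), (row=5, col=4), (row=5, col=8), (row=6, col=5), (row=6, col=7), (row=7, col=6)
  Distance 7: (row=0, col=0), (row=2, col=0), (row=3, col=1), (row=4, col=2), (row=5, col=3), (row=6, col=4), (row=6, col=8), (row=7, col=5), (row=7, col=7), (row=8, col=6)
  Distance 8: (row=3, col=0), (row=4, col=1), (row=5, col=2), (row=6, col=3), (row=7, col=4), (row=7, col=8), (row=8, col=5), (row=9, col=6)
  Distance 9: (row=4, col=0), (row=5, col=1), (row=6, col=2), (row=7, col=3), (row=8, col=4), (row=8, col=8), (row=9, col=5), (row=9, col=7), (row=10, col=6)
  Distance 10: (row=5, col=0), (row=6, col=1), (row=7, col=2), (row=8, col=3), (row=9, col=4), (row=9, col=8), (row=10, col=5), (row=10, col=7), (row=11, col=6)
  Distance 11: (row=6, col=0), (row=7, col=1), (row=8, col=2), (row=9, col=3), (row=10, col=4), (row=10, col=8), (row=11, col=5), (row=11, col=7)
  Distance 12: (row=7, col=0), (row=8, col=1), (row=9, col=2), (row=10, col=3), (row=11, col=4), (row=11, col=8)
  Distance 13: (row=8, col=0), (row=9, col=1), (row=10, col=2)
  Distance 14: (row=9, col=0), (row=10, col=1), (row=11, col=2)
  Distance 15: (row=10, col=0), (row=11, col=1)
  Distance 16: (row=11, col=0)
Total reachable: 106 (grid has 106 open cells total)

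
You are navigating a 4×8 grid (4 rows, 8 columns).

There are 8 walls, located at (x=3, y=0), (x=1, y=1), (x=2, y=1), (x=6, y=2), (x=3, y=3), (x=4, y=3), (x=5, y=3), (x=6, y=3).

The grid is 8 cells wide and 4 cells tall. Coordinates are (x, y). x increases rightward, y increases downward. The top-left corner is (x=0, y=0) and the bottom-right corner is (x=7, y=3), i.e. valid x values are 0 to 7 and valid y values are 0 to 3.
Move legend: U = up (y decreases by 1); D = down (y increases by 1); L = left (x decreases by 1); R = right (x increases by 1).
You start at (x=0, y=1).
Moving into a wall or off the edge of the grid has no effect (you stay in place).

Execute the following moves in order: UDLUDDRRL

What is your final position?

Start: (x=0, y=1)
  U (up): (x=0, y=1) -> (x=0, y=0)
  D (down): (x=0, y=0) -> (x=0, y=1)
  L (left): blocked, stay at (x=0, y=1)
  U (up): (x=0, y=1) -> (x=0, y=0)
  D (down): (x=0, y=0) -> (x=0, y=1)
  D (down): (x=0, y=1) -> (x=0, y=2)
  R (right): (x=0, y=2) -> (x=1, y=2)
  R (right): (x=1, y=2) -> (x=2, y=2)
  L (left): (x=2, y=2) -> (x=1, y=2)
Final: (x=1, y=2)

Answer: Final position: (x=1, y=2)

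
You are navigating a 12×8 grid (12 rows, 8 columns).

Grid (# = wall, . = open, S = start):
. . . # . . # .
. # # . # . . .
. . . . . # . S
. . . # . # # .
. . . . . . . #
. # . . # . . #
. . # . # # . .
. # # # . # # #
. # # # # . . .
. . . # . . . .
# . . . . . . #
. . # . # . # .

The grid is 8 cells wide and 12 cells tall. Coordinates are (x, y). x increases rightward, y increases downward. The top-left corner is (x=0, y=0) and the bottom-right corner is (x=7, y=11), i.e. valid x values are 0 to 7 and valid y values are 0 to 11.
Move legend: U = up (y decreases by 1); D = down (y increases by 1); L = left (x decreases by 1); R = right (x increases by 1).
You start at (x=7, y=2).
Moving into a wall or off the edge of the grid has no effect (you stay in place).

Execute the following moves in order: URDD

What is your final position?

Start: (x=7, y=2)
  U (up): (x=7, y=2) -> (x=7, y=1)
  R (right): blocked, stay at (x=7, y=1)
  D (down): (x=7, y=1) -> (x=7, y=2)
  D (down): (x=7, y=2) -> (x=7, y=3)
Final: (x=7, y=3)

Answer: Final position: (x=7, y=3)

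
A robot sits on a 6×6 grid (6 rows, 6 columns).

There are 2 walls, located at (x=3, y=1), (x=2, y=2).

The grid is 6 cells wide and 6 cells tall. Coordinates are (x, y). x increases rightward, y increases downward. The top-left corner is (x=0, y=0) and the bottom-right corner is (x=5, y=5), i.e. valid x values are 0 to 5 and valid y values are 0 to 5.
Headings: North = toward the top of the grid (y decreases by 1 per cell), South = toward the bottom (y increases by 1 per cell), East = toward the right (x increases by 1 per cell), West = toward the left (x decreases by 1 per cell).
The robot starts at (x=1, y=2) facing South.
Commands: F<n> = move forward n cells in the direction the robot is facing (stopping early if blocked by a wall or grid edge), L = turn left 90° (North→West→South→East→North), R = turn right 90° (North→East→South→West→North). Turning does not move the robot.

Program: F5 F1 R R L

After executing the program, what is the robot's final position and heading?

Answer: Final position: (x=1, y=5), facing West

Derivation:
Start: (x=1, y=2), facing South
  F5: move forward 3/5 (blocked), now at (x=1, y=5)
  F1: move forward 0/1 (blocked), now at (x=1, y=5)
  R: turn right, now facing West
  R: turn right, now facing North
  L: turn left, now facing West
Final: (x=1, y=5), facing West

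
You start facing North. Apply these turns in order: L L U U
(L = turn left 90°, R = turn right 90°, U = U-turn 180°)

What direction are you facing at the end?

Start: North
  L (left (90° counter-clockwise)) -> West
  L (left (90° counter-clockwise)) -> South
  U (U-turn (180°)) -> North
  U (U-turn (180°)) -> South
Final: South

Answer: Final heading: South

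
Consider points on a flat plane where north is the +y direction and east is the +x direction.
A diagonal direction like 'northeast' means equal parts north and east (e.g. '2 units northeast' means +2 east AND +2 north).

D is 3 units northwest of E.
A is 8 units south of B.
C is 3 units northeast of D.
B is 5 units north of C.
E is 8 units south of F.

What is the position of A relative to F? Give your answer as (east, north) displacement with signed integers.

Answer: A is at (east=0, north=-5) relative to F.

Derivation:
Place F at the origin (east=0, north=0).
  E is 8 units south of F: delta (east=+0, north=-8); E at (east=0, north=-8).
  D is 3 units northwest of E: delta (east=-3, north=+3); D at (east=-3, north=-5).
  C is 3 units northeast of D: delta (east=+3, north=+3); C at (east=0, north=-2).
  B is 5 units north of C: delta (east=+0, north=+5); B at (east=0, north=3).
  A is 8 units south of B: delta (east=+0, north=-8); A at (east=0, north=-5).
Therefore A relative to F: (east=0, north=-5).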